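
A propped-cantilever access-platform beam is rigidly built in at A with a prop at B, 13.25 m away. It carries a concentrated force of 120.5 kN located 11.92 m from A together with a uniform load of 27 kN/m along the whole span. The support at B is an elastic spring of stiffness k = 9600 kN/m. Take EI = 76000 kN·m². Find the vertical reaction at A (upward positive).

Take the reaction at B as the redundant and release it; the primary structure is a cantilever fixed at A.
Downward deflection at the released point B due to the loads:
  point load 120.5 at a = 11.92: Pa²(3L − a)/(6EI) = 79415/EI
  UDL 27: wL⁴/(8EI) = 104025/EI
  δ_0 = 183440/EI
Tip deflection under a unit load at B: L³/(3EI) = 775.4/EI.
With EI = 76000 kN·m²: δ_0 = 2.4137 m and δ_{BB} = 0.010203 m/kN.
Compatibility — the spring shortens by R_B/k under the reaction it provides: δ_0 − R_B·δ_{BB} = R_B/k. With 1/k = 0.000104 m/kN, R_B = δ_0 / (δ_{BB} + 1/k) = 2.4137 / (0.010203 + 0.000104) = 234.2 kN.
Vertical equilibrium: R_A = ΣP − R_B = 478.2 − 234.2 = 244.1 kN.

R_A = 244.1 kN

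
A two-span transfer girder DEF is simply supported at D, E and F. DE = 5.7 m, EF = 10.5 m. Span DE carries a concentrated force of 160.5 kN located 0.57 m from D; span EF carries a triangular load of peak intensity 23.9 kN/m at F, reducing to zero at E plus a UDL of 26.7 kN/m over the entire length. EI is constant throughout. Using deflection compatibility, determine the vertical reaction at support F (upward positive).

R_F = 190.1 kN

Insert a hinge at E; M_E is the redundant, and each span becomes simply supported.
End slopes at the hinge E, treating each span as simply supported:
  span DE: point load 160.5 at a = 0.57: Pab(L + a)/(6LEI) = 86.04/EI
  span EF: triangular load, peak 23.9: 7w₀L³/(360EI) = 538/EI
  span EF: UDL 26.7: wL³/(24EI) = 1288/EI
  relative rotation θ_0 = (86.04 + 1826)/EI = 1912/EI
A unit hogging moment at E produces rotation L₁/(3EI) + L₂/(3EI) = 5.4/EI.
Compatibility: M_E·(L₁+L₂)/(3EI) = θ_0, giving M_E = 354.1 kN·m (hogging).
Span EF, ΣM about F: R_E^{EF}·10.5 = 1911 + 354.1, so R_E^{EF} = 215.7 kN and R_F = 405.8 − 215.7 = 190.1 kN.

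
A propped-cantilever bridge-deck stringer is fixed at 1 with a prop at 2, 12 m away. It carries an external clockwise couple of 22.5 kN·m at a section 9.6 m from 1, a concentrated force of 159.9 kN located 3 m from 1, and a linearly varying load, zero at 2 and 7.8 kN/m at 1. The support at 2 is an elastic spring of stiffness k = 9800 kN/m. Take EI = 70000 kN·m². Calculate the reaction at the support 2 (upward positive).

Remove the prop at 2; the released (primary) structure is a cantilever built in at 1.
Deflection at 2 on the released cantilever, summing each load's contribution:
  clockwise couple 22.5 at a = 9.6: M₀a(2L − a)/(2EI) = 1555/EI
  point load 159.9 at a = 3: Pa²(3L − a)/(6EI) = 7915/EI
  triangular load, peak 7.8 at the fixed end: w₀L⁴/(30EI) = 5391/EI
  δ_0 = 14862/EI
Tip deflection under a unit load at 2: L³/(3EI) = 576/EI.
With EI = 70000 kN·m²: δ_0 = 0.21231 m and δ_{22} = 0.008229 m/kN.
Compatibility — the spring shortens by R_2/k under the reaction it provides: δ_0 − R_2·δ_{22} = R_2/k. With 1/k = 0.000102 m/kN, R_2 = δ_0 / (δ_{22} + 1/k) = 0.21231 / (0.008229 + 0.000102) = 25.49 kN.

R_2 = 25.49 kN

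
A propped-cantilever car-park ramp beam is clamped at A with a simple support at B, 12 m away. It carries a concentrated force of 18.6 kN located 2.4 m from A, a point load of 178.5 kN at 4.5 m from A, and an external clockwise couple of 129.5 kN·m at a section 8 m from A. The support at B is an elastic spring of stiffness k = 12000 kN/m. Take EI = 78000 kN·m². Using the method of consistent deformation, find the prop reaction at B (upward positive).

Take the reaction at B as the redundant and release it; the primary structure is a cantilever fixed at A.
Free-end deflection of the primary structure under the applied loading (downward +):
  point load 18.6 at a = 2.4: Pa²(3L − a)/(6EI) = 600/EI
  point load 178.5 at a = 4.5: Pa²(3L − a)/(6EI) = 18977/EI
  clockwise couple 129.5 at a = 8: M₀a(2L − a)/(2EI) = 8288/EI
  δ_0 = 27865/EI
Tip deflection under a unit load at B: L³/(3EI) = 576/EI.
With EI = 78000 kN·m²: δ_0 = 0.35724 m and δ_{BB} = 0.007385 m/kN.
Compatibility — the spring shortens by R_B/k under the reaction it provides: δ_0 − R_B·δ_{BB} = R_B/k. With 1/k = 0.000083 m/kN, R_B = δ_0 / (δ_{BB} + 1/k) = 0.35724 / (0.007385 + 0.000083) = 47.84 kN.

R_B = 47.84 kN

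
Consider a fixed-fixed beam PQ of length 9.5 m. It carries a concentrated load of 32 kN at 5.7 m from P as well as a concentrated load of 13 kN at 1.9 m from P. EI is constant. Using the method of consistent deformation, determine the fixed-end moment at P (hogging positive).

M_P = 44.99 kN·m

Release both end moments; the primary structure is a simply-supported span PQ with redundants M_P and M_Q.
Simple-span end rotations at P and Q under the given loads:
  at P: point load 32 at a = 5.7: Pab(L + b)/(6LEI) = 161.7/EI
  at Q: point load 32 at a = 5.7: Pab(L + a)/(6LEI) = 184.8/EI
  at P: point load 13 at a = 1.9: Pab(L + b)/(6LEI) = 56.32/EI
  at Q: point load 13 at a = 1.9: Pab(L + a)/(6LEI) = 37.54/EI
  θ_P0 = 218/EI,  θ_Q0 = 222.4/EI
Flexibility coefficients: a unit moment at one end gives L/(3EI) there and L/(6EI) at the far end, so f₁₁ = f₂₂ = 3.167/EI and f₁₂ = f₂₁ = 1.583/EI.
Compatibility — zero rotation at each built-in end:
  3.167 M_P + 1.583 M_Q = 218
  1.583 M_P + 3.167 M_Q = 222.4
Solving the pair gives M_P = 44.99 kN·m and M_Q = 47.73 kN·m (hogging).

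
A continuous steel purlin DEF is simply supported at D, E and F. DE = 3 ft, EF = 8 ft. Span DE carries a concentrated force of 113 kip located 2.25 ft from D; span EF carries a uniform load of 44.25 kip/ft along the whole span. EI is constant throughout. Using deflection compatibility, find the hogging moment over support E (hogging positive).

Take M_E as the redundant. Released structure: two simple spans DE and EF with a hinge at E.
End slopes at the hinge E, treating each span as simply supported:
  span DE: point load 113 at a = 2.25: Pab(L + a)/(6LEI) = 55.62/EI
  span EF: UDL 44.25: wL³/(24EI) = 944/EI
  relative rotation θ_0 = (55.62 + 944)/EI = 999.6/EI
A unit hogging moment at E produces rotation L₁/(3EI) + L₂/(3EI) = 3.667/EI.
Slope continuity at E: θ_0 = M_E·3.667/EI, so M_E = 999.6/3.667 = 272.6 kip·ft (hogging).

M_E = 272.6 kip·ft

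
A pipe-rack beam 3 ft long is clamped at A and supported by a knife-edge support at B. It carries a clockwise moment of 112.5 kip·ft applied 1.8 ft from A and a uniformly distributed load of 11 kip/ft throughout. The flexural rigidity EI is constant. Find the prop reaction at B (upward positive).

R_B = 59.62 kip

Release the roller at B. Primary structure: cantilever fixed at A.
Deflection at B on the released cantilever, summing each load's contribution:
  clockwise couple 112.5 at a = 1.8: M₀a(2L − a)/(2EI) = 425.2/EI
  UDL 11: wL⁴/(8EI) = 111.4/EI
  δ_0 = 536.6/EI
Tip deflection under a unit load at B: L³/(3EI) = 9/EI.
The prop prevents deflection at B: R_B = δ_0/δ_{BB} = 536.6/9 = 59.62 kip.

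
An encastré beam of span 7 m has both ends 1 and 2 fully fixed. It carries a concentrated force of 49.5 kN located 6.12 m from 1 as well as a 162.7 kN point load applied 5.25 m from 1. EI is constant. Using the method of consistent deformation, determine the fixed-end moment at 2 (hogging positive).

M_2 = 193.5 kN·m

Release both end moments; the primary structure is a simply-supported span 12 with redundants M_1 and M_2.
End rotations of the released simple span under the applied load (×1/EI):
  at 1: point load 49.5 at a = 6.12: Pab(L + b)/(6LEI) = 50.02/EI
  at 2: point load 49.5 at a = 6.12: Pab(L + a)/(6LEI) = 83.28/EI
  at 1: point load 162.7 at a = 5.25: Pab(L + b)/(6LEI) = 311.4/EI
  at 2: point load 162.7 at a = 5.25: Pab(L + a)/(6LEI) = 436/EI
  θ_10 = 361.4/EI,  θ_20 = 519.3/EI
Flexibility coefficients: a unit moment at one end gives L/(3EI) there and L/(6EI) at the far end, so f₁₁ = f₂₂ = 2.333/EI and f₁₂ = f₂₁ = 1.167/EI.
Compatibility — zero rotation at each built-in end:
  2.333 M_1 + 1.167 M_2 = 361.4
  1.167 M_1 + 2.333 M_2 = 519.3
Solving the pair gives M_1 = 58.17 kN·m and M_2 = 193.5 kN·m (hogging).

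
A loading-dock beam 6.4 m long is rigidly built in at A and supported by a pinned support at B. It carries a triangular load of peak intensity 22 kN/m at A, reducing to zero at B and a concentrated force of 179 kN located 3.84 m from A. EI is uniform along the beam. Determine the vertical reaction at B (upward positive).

R_B = 91.41 kN

Choose R_B as the redundant. The primary structure is the cantilever fixed at A.
Downward deflection at the released point B due to the loads:
  triangular load, peak 22 at the fixed end: w₀L⁴/(30EI) = 1230/EI
  point load 179 at a = 3.84: Pa²(3L − a)/(6EI) = 6757/EI
  δ_0 = 7987/EI
Tip deflection under a unit load at B: L³/(3EI) = 87.38/EI.
Compatibility at B: δ_0 − R_B·δ_{BB} = 0, so R_B = 7987/87.38 = 91.41 kN.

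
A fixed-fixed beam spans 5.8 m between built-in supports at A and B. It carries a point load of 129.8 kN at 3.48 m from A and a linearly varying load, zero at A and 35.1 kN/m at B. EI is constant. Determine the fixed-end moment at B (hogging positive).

Release both end moments; the primary structure is a simply-supported span AB with redundants M_A and M_B.
Simple-span end rotations at A and B under the given loads:
  at A: point load 129.8 at a = 3.48: Pab(L + b)/(6LEI) = 244.5/EI
  at B: point load 129.8 at a = 3.48: Pab(L + a)/(6LEI) = 279.5/EI
  at A: triangular load, peak 35.1: 7w₀L³/(360EI) = 133.2/EI
  at B: triangular load, peak 35.1: w₀L³/(45EI) = 152.2/EI
  θ_A0 = 377.7/EI,  θ_B0 = 431.6/EI
Flexibility coefficients: a unit moment at one end gives L/(3EI) there and L/(6EI) at the far end, so f₁₁ = f₂₂ = 1.933/EI and f₁₂ = f₂₁ = 0.9667/EI.
Compatibility — zero rotation at each built-in end:
  1.933 M_A + 0.9667 M_B = 377.7
  0.9667 M_A + 1.933 M_B = 431.6
Solving the pair gives M_A = 111.6 kN·m and M_B = 167.4 kN·m (hogging).

M_B = 167.4 kN·m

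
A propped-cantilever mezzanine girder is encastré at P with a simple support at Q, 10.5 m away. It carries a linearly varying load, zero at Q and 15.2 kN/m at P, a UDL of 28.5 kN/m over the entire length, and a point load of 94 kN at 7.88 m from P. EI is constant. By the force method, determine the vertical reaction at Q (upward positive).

R_Q = 187.7 kN

Choose R_Q as the redundant. The primary structure is the cantilever fixed at P.
Downward deflection at the released point Q due to the loads:
  triangular load, peak 15.2 at the fixed end: w₀L⁴/(30EI) = 6159/EI
  UDL 28.5: wL⁴/(8EI) = 43302/EI
  point load 94 at a = 7.88: Pa²(3L − a)/(6EI) = 22978/EI
  δ_0 = 72439/EI
Tip deflection under a unit load at Q: L³/(3EI) = 385.9/EI.
Compatibility at Q: δ_0 − R_Q·δ_{QQ} = 0, so R_Q = 72439/385.9 = 187.7 kN.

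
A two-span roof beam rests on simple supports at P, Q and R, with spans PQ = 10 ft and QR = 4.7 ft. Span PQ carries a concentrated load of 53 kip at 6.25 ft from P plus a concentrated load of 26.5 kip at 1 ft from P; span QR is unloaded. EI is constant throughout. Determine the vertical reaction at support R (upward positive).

Take M_Q as the redundant. Released structure: two simple spans PQ and QR with a hinge at Q.
Rotations at Q on the released spans (each span's end-slope, ×1/EI):
  span PQ: point load 53 at a = 6.25: Pab(L + a)/(6LEI) = 336.4/EI
  span PQ: point load 26.5 at a = 1: Pab(L + a)/(6LEI) = 43.73/EI
  relative rotation θ_0 = (380.2 + 0)/EI = 380.2/EI
A unit hogging moment at Q produces rotation L₁/(3EI) + L₂/(3EI) = 4.9/EI.
Slope continuity at Q: θ_0 = M_Q·4.9/EI, so M_Q = 380.2/4.9 = 77.58 kip·ft (hogging).
Span QR, ΣM about R: R_Q^{QR}·4.7 = 0 + 77.58, so R_Q^{QR} = 16.51 kip and R_R = 0 − 16.51 = -16.51 kip.

R_R = -16.51 kip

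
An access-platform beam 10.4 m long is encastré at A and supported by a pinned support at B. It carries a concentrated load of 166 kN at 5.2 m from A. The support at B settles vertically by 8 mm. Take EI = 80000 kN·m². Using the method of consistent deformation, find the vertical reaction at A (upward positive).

R_A = 115.8 kN

Remove the prop at B; the released (primary) structure is a cantilever built in at A.
Free-end deflection of the primary structure under the applied loading (downward +):
  point load 166 at a = 5.2: Pa²(3L − a)/(6EI) = 19451/EI
Flexibility coefficient — unit upward force at B: δ_{BB} = L³/(3EI) = 375/EI.
With EI = 80000 kN·m²: δ_0 = 0.24313 m and δ_{BB} = 0.004687 m/kN.
Compatibility — the beam at B must follow the support down by 0.008 m: δ_0 − R_B·δ_{BB} = 0.008, so R_B = (0.24313 − 0.008)/0.004687 = 50.17 kN.
Vertical equilibrium: R_A = ΣP − R_B = 166 − 50.17 = 115.8 kN.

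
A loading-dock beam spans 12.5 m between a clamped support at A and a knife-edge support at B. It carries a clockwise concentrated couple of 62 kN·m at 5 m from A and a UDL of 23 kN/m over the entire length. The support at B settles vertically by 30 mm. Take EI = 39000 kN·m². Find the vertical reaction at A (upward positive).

R_A = 176.7 kN

Take the reaction at B as the redundant and release it; the primary structure is a cantilever fixed at A.
Primary-structure tip deflection at B by superposition:
  clockwise couple 62 at a = 5: M₀a(2L − a)/(2EI) = 3100/EI
  UDL 23: wL⁴/(8EI) = 70190/EI
  δ_0 = 73290/EI
Flexibility coefficient — unit upward force at B: δ_{BB} = L³/(3EI) = 651/EI.
With EI = 39000 kN·m²: δ_0 = 1.8792 m and δ_{BB} = 0.016693 m/kN.
Compatibility — the beam at B must follow the support down by 0.03 m: δ_0 − R_B·δ_{BB} = 0.03, so R_B = (1.8792 − 0.03)/0.016693 = 110.8 kN.
Vertical equilibrium: R_A = ΣP − R_B = 287.5 − 110.8 = 176.7 kN.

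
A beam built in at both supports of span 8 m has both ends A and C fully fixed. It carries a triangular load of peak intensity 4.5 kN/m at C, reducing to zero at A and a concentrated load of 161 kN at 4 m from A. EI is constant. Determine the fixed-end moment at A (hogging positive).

M_A = 170.6 kN·m

Take the two fixed-end moments M_A, M_C as redundants; the released structure is the simple span AC.
Simple-span end rotations at A and C under the given loads:
  at A: triangular load, peak 4.5: 7w₀L³/(360EI) = 44.8/EI
  at C: triangular load, peak 4.5: w₀L³/(45EI) = 51.2/EI
  at A: point load 161 at a = 4: Pab(L + b)/(6LEI) = 644/EI
  at C: point load 161 at a = 4: Pab(L + a)/(6LEI) = 644/EI
  θ_A0 = 688.8/EI,  θ_C0 = 695.2/EI
Flexibility coefficients: a unit moment at one end gives L/(3EI) there and L/(6EI) at the far end, so f₁₁ = f₂₂ = 2.667/EI and f₁₂ = f₂₁ = 1.333/EI.
Compatibility — zero rotation at each built-in end:
  2.667 M_A + 1.333 M_C = 688.8
  1.333 M_A + 2.667 M_C = 695.2
Solving the pair gives M_A = 170.6 kN·m and M_C = 175.4 kN·m (hogging).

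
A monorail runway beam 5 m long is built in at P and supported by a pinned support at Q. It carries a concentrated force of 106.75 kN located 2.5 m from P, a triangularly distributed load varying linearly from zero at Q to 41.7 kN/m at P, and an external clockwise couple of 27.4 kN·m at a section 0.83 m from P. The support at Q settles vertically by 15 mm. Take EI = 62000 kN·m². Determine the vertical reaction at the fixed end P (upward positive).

R_P = 176.6 kN

Release the roller at Q. Primary structure: cantilever fixed at P.
Deflection at Q on the released cantilever, summing each load's contribution:
  point load 106.75 at a = 2.5: Pa²(3L − a)/(6EI) = 1390/EI
  triangular load, peak 41.7 at the fixed end: w₀L⁴/(30EI) = 868.8/EI
  clockwise couple 27.4 at a = 0.83: M₀a(2L − a)/(2EI) = 104.3/EI
  δ_0 = 2363/EI
Tip deflection under a unit load at Q: L³/(3EI) = 41.67/EI.
With EI = 62000 kN·m²: δ_0 = 0.038113 m and δ_{QQ} = 0.000672 m/kN.
Compatibility — the beam at Q must follow the support down by 0.015 m: δ_0 − R_Q·δ_{QQ} = 0.015, so R_Q = (0.038113 − 0.015)/0.000672 = 34.39 kN.
Vertical equilibrium: R_P = ΣP − R_Q = 211 − 34.39 = 176.6 kN.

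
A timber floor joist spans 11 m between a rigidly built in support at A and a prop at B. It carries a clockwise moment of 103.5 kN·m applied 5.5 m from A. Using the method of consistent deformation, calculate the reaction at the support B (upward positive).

R_B = 10.59 kN

Remove the prop at B; the released (primary) structure is a cantilever built in at A.
Downward deflection at the released point B due to the loads:
  clockwise couple 103.5 at a = 5.5: M₀a(2L − a)/(2EI) = 4696/EI
Tip deflection under a unit load at B: L³/(3EI) = 443.7/EI.
Compatibility at B: δ_0 − R_B·δ_{BB} = 0, so R_B = 4696/443.7 = 10.59 kN.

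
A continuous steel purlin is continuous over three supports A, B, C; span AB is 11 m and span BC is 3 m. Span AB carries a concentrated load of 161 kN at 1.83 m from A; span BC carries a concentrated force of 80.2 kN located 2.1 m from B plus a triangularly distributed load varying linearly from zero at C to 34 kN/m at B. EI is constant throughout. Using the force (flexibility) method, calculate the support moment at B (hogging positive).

Take M_B as the redundant. Released structure: two simple spans AB and BC with a hinge at B.
Discontinuity in slope at B on the released structure — sum the simple-span end rotations:
  span AB: point load 161 at a = 1.83: Pab(L + a)/(6LEI) = 525.2/EI
  span BC: point load 80.2 at a = 2.1: Pab(L + b)/(6LEI) = 32.84/EI
  span BC: triangular load, peak 34: w₀L³/(45EI) = 20.4/EI
  relative rotation θ_0 = (525.2 + 53.24)/EI = 578.4/EI
A unit hogging moment at B produces rotation L₁/(3EI) + L₂/(3EI) = 4.667/EI.
Slope continuity at B: θ_0 = M_B·4.667/EI, so M_B = 578.4/4.667 = 124 kN·m (hogging).

M_B = 124 kN·m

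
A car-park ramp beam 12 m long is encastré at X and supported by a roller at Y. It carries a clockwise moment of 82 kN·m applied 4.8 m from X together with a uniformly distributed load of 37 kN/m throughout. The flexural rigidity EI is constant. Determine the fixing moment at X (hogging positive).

Remove the prop at Y; the released (primary) structure is a cantilever built in at X.
Primary-structure tip deflection at Y by superposition:
  clockwise couple 82 at a = 4.8: M₀a(2L − a)/(2EI) = 3779/EI
  UDL 37: wL⁴/(8EI) = 95904/EI
  δ_0 = 99683/EI
Flexibility coefficient — unit upward force at Y: δ_{YY} = L³/(3EI) = 576/EI.
The prop prevents deflection at Y: R_Y = δ_0/δ_{YY} = 99683/576 = 173.1 kN.
Moment equilibrium about X: M_X = Σ(load moments about X) − R_Y·L = 2746 − 173.1×12 = 669.3 kN·m.

M_X = 669.3 kN·m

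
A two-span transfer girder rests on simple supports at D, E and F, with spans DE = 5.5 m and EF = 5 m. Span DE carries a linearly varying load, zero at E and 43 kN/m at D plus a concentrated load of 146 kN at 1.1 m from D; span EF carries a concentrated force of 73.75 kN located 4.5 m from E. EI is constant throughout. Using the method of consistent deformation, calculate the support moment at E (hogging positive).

M_E = 88.82 kN·m

Insert a hinge at E; M_E is the redundant, and each span becomes simply supported.
Discontinuity in slope at E on the released structure — sum the simple-span end rotations:
  span DE: triangular load, peak 43: 7w₀L³/(360EI) = 139.1/EI
  span DE: point load 146 at a = 1.1: Pab(L + a)/(6LEI) = 141.3/EI
  span EF: point load 73.75 at a = 4.5: Pab(L + b)/(6LEI) = 30.42/EI
  relative rotation θ_0 = (280.4 + 30.42)/EI = 310.9/EI
A unit hogging moment at E produces rotation L₁/(3EI) + L₂/(3EI) = 3.5/EI.
Slope continuity at E: θ_0 = M_E·3.5/EI, so M_E = 310.9/3.5 = 88.82 kN·m (hogging).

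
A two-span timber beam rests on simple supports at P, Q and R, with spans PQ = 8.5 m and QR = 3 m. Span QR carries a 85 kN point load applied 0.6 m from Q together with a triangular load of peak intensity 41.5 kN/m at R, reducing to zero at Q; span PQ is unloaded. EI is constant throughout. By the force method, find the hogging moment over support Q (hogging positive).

Release continuity at Q by inserting a hinge; the redundant is the internal moment M_Q. The primary structure is two simply-supported spans PQ and QR.
End slopes at the hinge Q, treating each span as simply supported:
  span QR: point load 85 at a = 0.6: Pab(L + b)/(6LEI) = 36.72/EI
  span QR: triangular load, peak 41.5: 7w₀L³/(360EI) = 21.79/EI
  relative rotation θ_0 = (0 + 58.51)/EI = 58.51/EI
A unit hogging moment at Q produces rotation L₁/(3EI) + L₂/(3EI) = 3.833/EI.
Slope continuity at Q: θ_0 = M_Q·3.833/EI, so M_Q = 58.51/3.833 = 15.26 kN·m (hogging).

M_Q = 15.26 kN·m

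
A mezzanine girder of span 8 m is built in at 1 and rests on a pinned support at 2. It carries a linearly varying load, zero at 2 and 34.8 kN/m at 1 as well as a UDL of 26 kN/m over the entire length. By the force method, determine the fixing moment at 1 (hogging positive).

M_1 = 356.5 kN·m

Release the roller at 2. Primary structure: cantilever fixed at 1.
Primary-structure tip deflection at 2 by superposition:
  triangular load, peak 34.8 at the fixed end: w₀L⁴/(30EI) = 4751/EI
  UDL 26: wL⁴/(8EI) = 13312/EI
  δ_0 = 18063/EI
Tip deflection under a unit load at 2: L³/(3EI) = 170.7/EI.
The prop prevents deflection at 2: R_2 = δ_0/δ_{22} = 18063/170.7 = 105.8 kN.
Moment equilibrium about 1: M_1 = Σ(load moments about 1) − R_2·L = 1203 − 105.8×8 = 356.5 kN·m.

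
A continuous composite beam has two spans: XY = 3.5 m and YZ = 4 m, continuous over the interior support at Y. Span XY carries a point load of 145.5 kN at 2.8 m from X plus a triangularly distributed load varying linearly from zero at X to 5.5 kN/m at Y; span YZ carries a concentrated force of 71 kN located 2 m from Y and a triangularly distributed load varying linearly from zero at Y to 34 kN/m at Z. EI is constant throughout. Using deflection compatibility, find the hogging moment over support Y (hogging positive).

M_Y = 81.64 kN·m

Insert a hinge at Y; M_Y is the redundant, and each span becomes simply supported.
End slopes at the hinge Y, treating each span as simply supported:
  span XY: point load 145.5 at a = 2.8: Pab(L + a)/(6LEI) = 85.55/EI
  span XY: triangular load, peak 5.5: w₀L³/(45EI) = 5.24/EI
  span YZ: point load 71 at a = 2: Pab(L + b)/(6LEI) = 71/EI
  span YZ: triangular load, peak 34: 7w₀L³/(360EI) = 42.31/EI
  relative rotation θ_0 = (90.79 + 113.3)/EI = 204.1/EI
A unit hogging moment at Y produces rotation L₁/(3EI) + L₂/(3EI) = 2.5/EI.
Slope continuity at Y: θ_0 = M_Y·2.5/EI, so M_Y = 204.1/2.5 = 81.64 kN·m (hogging).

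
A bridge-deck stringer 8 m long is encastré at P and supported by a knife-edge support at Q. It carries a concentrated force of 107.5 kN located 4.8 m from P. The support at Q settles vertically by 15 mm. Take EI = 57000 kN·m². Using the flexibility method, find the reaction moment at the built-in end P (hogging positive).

M_P = 184.6 kN·m

Take the reaction at Q as the redundant and release it; the primary structure is a cantilever fixed at P.
Downward deflection at the released point Q due to the loads:
  point load 107.5 at a = 4.8: Pa²(3L − a)/(6EI) = 7926/EI
Flexibility coefficient — unit upward force at Q: δ_{QQ} = L³/(3EI) = 170.7/EI.
With EI = 57000 kN·m²: δ_0 = 0.13905 m and δ_{QQ} = 0.002994 m/kN.
Compatibility — the beam at Q must follow the support down by 0.015 m: δ_0 − R_Q·δ_{QQ} = 0.015, so R_Q = (0.13905 − 0.015)/0.002994 = 41.43 kN.
Moment equilibrium about P: M_P = Σ(load moments about P) − R_Q·L = 516 − 41.43×8 = 184.6 kN·m.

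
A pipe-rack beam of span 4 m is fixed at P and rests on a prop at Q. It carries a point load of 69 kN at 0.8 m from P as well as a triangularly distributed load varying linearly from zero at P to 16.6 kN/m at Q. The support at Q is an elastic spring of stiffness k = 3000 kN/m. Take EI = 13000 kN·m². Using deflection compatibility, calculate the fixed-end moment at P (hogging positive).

M_P = 70.18 kN·m

Take the reaction at Q as the redundant and release it; the primary structure is a cantilever fixed at P.
Free-end deflection of the primary structure under the applied loading (downward +):
  point load 69 at a = 0.8: Pa²(3L − a)/(6EI) = 82.43/EI
  triangular load, peak 16.6 at the free end: 11w₀L⁴/(120EI) = 389.5/EI
  δ_0 = 472/EI
Tip deflection under a unit load at Q: L³/(3EI) = 21.33/EI.
With EI = 13000 kN·m²: δ_0 = 0.036306 m and δ_{QQ} = 0.001641 m/kN.
Compatibility — the spring shortens by R_Q/k under the reaction it provides: δ_0 − R_Q·δ_{QQ} = R_Q/k. With 1/k = 0.000333 m/kN, R_Q = δ_0 / (δ_{QQ} + 1/k) = 0.036306 / (0.001641 + 0.000333) = 18.39 kN.
Moment equilibrium about P: M_P = Σ(load moments about P) − R_Q·L = 143.7 − 18.39×4 = 70.18 kN·m.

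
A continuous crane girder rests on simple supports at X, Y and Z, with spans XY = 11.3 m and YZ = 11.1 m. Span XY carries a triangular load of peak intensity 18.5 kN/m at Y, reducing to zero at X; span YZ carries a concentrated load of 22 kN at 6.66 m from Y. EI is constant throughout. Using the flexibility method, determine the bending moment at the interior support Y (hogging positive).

Release continuity at Y by inserting a hinge; the redundant is the internal moment M_Y. The primary structure is two simply-supported spans XY and YZ.
Discontinuity in slope at Y on the released structure — sum the simple-span end rotations:
  span XY: triangular load, peak 18.5: w₀L³/(45EI) = 593.2/EI
  span YZ: point load 22 at a = 6.66: Pab(L + b)/(6LEI) = 151.8/EI
  relative rotation θ_0 = (593.2 + 151.8)/EI = 745/EI
A unit hogging moment at Y produces rotation L₁/(3EI) + L₂/(3EI) = 7.467/EI.
Compatibility: M_Y·(L₁+L₂)/(3EI) = θ_0, giving M_Y = 99.77 kN·m (hogging).

M_Y = 99.77 kN·m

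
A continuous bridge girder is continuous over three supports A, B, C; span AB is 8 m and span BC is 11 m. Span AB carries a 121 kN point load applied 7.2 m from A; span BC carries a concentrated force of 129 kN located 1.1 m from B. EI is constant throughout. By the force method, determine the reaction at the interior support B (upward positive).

Take M_B as the redundant. Released structure: two simple spans AB and BC with a hinge at B.
Rotations at B on the released spans (each span's end-slope, ×1/EI):
  span AB: point load 121 at a = 7.2: Pab(L + a)/(6LEI) = 220.7/EI
  span BC: point load 129 at a = 1.1: Pab(L + b)/(6LEI) = 444.9/EI
  relative rotation θ_0 = (220.7 + 444.9)/EI = 665.6/EI
A unit hogging moment at B produces rotation L₁/(3EI) + L₂/(3EI) = 6.333/EI.
Compatibility: M_B·(L₁+L₂)/(3EI) = θ_0, giving M_B = 105.1 kN·m (hogging).
Span AB, ΣM about A with M_B applied at B: R_B^{AB}·8 = 871.2 + 105.1, so R_B^{AB} = 122 kN and R_A = 121 − 122 = -1.036 kN.
Span BC, ΣM about C: R_B^{BC}·11 = 1277 + 105.1, so R_B^{BC} = 125.7 kN and R_C = 129 − 125.7 = 3.346 kN.
R_B = 122 + 125.7 = 247.7 kN.

R_B = 247.7 kN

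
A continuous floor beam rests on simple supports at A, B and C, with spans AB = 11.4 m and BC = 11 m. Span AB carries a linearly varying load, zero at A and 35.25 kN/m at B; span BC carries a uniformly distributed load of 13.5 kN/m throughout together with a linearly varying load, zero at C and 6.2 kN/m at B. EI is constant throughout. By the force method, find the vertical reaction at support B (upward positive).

R_B = 281 kN

Release continuity at B by inserting a hinge; the redundant is the internal moment M_B. The primary structure is two simply-supported spans AB and BC.
Discontinuity in slope at B on the released structure — sum the simple-span end rotations:
  span AB: triangular load, peak 35.25: w₀L³/(45EI) = 1161/EI
  span BC: UDL 13.5: wL³/(24EI) = 748.7/EI
  span BC: triangular load, peak 6.2: w₀L³/(45EI) = 183.4/EI
  relative rotation θ_0 = (1161 + 932.1)/EI = 2093/EI
A unit hogging moment at B produces rotation L₁/(3EI) + L₂/(3EI) = 7.467/EI.
Compatibility: M_B·(L₁+L₂)/(3EI) = θ_0, giving M_B = 280.3 kN·m (hogging).
Span AB, ΣM about A with M_B applied at B: R_B^{AB}·11.4 = 1527 + 280.3, so R_B^{AB} = 158.5 kN and R_A = 200.9 − 158.5 = 42.39 kN.
Span BC, ΣM about C: R_B^{BC}·11 = 1067 + 280.3, so R_B^{BC} = 122.5 kN and R_C = 182.6 − 122.5 = 60.14 kN.
R_B = 158.5 + 122.5 = 281 kN.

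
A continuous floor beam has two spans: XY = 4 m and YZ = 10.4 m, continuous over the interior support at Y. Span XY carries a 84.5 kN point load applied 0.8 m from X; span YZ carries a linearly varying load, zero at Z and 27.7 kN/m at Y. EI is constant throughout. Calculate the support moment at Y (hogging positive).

M_Y = 153.3 kN·m

Insert a hinge at Y; M_Y is the redundant, and each span becomes simply supported.
End slopes at the hinge Y, treating each span as simply supported:
  span XY: point load 84.5 at a = 0.8: Pab(L + a)/(6LEI) = 43.26/EI
  span YZ: triangular load, peak 27.7: w₀L³/(45EI) = 692.4/EI
  relative rotation θ_0 = (43.26 + 692.4)/EI = 735.7/EI
A unit hogging moment at Y produces rotation L₁/(3EI) + L₂/(3EI) = 4.8/EI.
Slope continuity at Y: θ_0 = M_Y·4.8/EI, so M_Y = 735.7/4.8 = 153.3 kN·m (hogging).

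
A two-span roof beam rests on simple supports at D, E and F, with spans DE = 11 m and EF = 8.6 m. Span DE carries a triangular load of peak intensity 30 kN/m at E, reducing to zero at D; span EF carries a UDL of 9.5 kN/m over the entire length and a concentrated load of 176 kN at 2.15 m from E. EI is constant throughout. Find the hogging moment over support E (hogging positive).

Take M_E as the redundant. Released structure: two simple spans DE and EF with a hinge at E.
Rotations at E on the released spans (each span's end-slope, ×1/EI):
  span DE: triangular load, peak 30: w₀L³/(45EI) = 887.3/EI
  span EF: UDL 9.5: wL³/(24EI) = 251.8/EI
  span EF: point load 176 at a = 2.15: Pab(L + b)/(6LEI) = 711.9/EI
  relative rotation θ_0 = (887.3 + 963.6)/EI = 1851/EI
A unit hogging moment at E produces rotation L₁/(3EI) + L₂/(3EI) = 6.533/EI.
Compatibility: M_E·(L₁+L₂)/(3EI) = θ_0, giving M_E = 283.3 kN·m (hogging).

M_E = 283.3 kN·m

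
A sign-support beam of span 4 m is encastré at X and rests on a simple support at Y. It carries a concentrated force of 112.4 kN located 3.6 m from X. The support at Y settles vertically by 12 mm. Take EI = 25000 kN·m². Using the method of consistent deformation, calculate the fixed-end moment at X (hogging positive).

M_X = 78.51 kN·m

Release the roller at Y. Primary structure: cantilever fixed at X.
Downward deflection at the released point Y due to the loads:
  point load 112.4 at a = 3.6: Pa²(3L − a)/(6EI) = 2039/EI
Tip deflection under a unit load at Y: L³/(3EI) = 21.33/EI.
With EI = 25000 kN·m²: δ_0 = 0.081575 m and δ_{YY} = 0.000853 m/kN.
Compatibility — the beam at Y must follow the support down by 0.012 m: δ_0 − R_Y·δ_{YY} = 0.012, so R_Y = (0.081575 − 0.012)/0.000853 = 81.53 kN.
Moment equilibrium about X: M_X = Σ(load moments about X) − R_Y·L = 404.6 − 81.53×4 = 78.51 kN·m.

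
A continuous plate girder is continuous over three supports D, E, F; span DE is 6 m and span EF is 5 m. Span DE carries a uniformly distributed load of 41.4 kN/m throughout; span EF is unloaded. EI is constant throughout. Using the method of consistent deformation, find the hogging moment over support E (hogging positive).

M_E = 101.6 kN·m

Release continuity at E by inserting a hinge; the redundant is the internal moment M_E. The primary structure is two simply-supported spans DE and EF.
Rotations at E on the released spans (each span's end-slope, ×1/EI):
  span DE: UDL 41.4: wL³/(24EI) = 372.6/EI
  relative rotation θ_0 = (372.6 + 0)/EI = 372.6/EI
A unit hogging moment at E produces rotation L₁/(3EI) + L₂/(3EI) = 3.667/EI.
Slope continuity at E: θ_0 = M_E·3.667/EI, so M_E = 372.6/3.667 = 101.6 kN·m (hogging).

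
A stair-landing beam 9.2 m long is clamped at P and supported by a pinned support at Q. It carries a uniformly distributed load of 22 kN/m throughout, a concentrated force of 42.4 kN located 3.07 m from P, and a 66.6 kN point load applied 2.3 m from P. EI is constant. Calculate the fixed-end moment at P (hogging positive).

Choose R_Q as the redundant. The primary structure is the cantilever fixed at P.
Primary-structure tip deflection at Q by superposition:
  UDL 22: wL⁴/(8EI) = 19701/EI
  point load 42.4 at a = 3.07: Pa²(3L − a)/(6EI) = 1634/EI
  point load 66.6 at a = 2.3: Pa²(3L − a)/(6EI) = 1486/EI
  δ_0 = 22820/EI
Flexibility coefficient — unit upward force at Q: δ_{QQ} = L³/(3EI) = 259.6/EI.
Compatibility at Q: δ_0 − R_Q·δ_{QQ} = 0, so R_Q = 22820/259.6 = 87.92 kN.
Moment equilibrium about P: M_P = Σ(load moments about P) − R_Q·L = 1214 − 87.92×9.2 = 405.5 kN·m.

M_P = 405.5 kN·m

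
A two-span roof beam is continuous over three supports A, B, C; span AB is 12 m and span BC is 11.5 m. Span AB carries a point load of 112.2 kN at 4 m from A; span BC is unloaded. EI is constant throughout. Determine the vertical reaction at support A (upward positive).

R_A = 66.31 kN

Take M_B as the redundant. Released structure: two simple spans AB and BC with a hinge at B.
Discontinuity in slope at B on the released structure — sum the simple-span end rotations:
  span AB: point load 112.2 at a = 4: Pab(L + a)/(6LEI) = 797.9/EI
  relative rotation θ_0 = (797.9 + 0)/EI = 797.9/EI
A unit hogging moment at B produces rotation L₁/(3EI) + L₂/(3EI) = 7.833/EI.
Compatibility: M_B·(L₁+L₂)/(3EI) = θ_0, giving M_B = 101.9 kN·m (hogging).
Span AB, ΣM about A with M_B applied at B: R_B^{AB}·12 = 448.8 + 101.9, so R_B^{AB} = 45.89 kN and R_A = 112.2 − 45.89 = 66.31 kN.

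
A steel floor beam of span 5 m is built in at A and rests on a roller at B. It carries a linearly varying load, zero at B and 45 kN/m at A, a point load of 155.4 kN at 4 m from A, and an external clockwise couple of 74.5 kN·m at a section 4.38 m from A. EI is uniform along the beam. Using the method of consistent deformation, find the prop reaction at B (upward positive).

R_B = 153.9 kN

Release the roller at B. Primary structure: cantilever fixed at A.
Downward deflection at the released point B due to the loads:
  triangular load, peak 45 at the fixed end: w₀L⁴/(30EI) = 937.5/EI
  point load 155.4 at a = 4: Pa²(3L − a)/(6EI) = 4558/EI
  clockwise couple 74.5 at a = 4.38: M₀a(2L − a)/(2EI) = 916.9/EI
  δ_0 = 6413/EI
Tip deflection under a unit load at B: L³/(3EI) = 41.67/EI.
The prop prevents deflection at B: R_B = δ_0/δ_{BB} = 6413/41.67 = 153.9 kN.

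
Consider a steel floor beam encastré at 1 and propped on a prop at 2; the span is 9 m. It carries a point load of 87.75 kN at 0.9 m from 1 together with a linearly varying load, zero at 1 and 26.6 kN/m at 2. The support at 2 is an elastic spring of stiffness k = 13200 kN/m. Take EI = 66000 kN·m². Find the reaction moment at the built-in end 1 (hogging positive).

M_1 = 205.4 kN·m

Choose R_2 as the redundant. The primary structure is the cantilever fixed at 1.
Free-end deflection of the primary structure under the applied loading (downward +):
  point load 87.75 at a = 0.9: Pa²(3L − a)/(6EI) = 309.2/EI
  triangular load, peak 26.6 at the free end: 11w₀L⁴/(120EI) = 15998/EI
  δ_0 = 16307/EI
Tip deflection under a unit load at 2: L³/(3EI) = 243/EI.
With EI = 66000 kN·m²: δ_0 = 0.24708 m and δ_{22} = 0.003682 m/kN.
Compatibility — the spring shortens by R_2/k under the reaction it provides: δ_0 − R_2·δ_{22} = R_2/k. With 1/k = 0.000076 m/kN, R_2 = δ_0 / (δ_{22} + 1/k) = 0.24708 / (0.003682 + 0.000076) = 65.75 kN.
Moment equilibrium about 1: M_1 = Σ(load moments about 1) − R_2·L = 797.2 − 65.75×9 = 205.4 kN·m.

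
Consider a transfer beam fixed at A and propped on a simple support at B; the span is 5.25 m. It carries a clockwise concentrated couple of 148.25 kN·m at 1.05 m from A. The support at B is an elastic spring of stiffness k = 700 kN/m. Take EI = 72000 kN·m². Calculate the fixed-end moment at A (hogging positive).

M_A = 122.7 kN·m

Remove the prop at B; the released (primary) structure is a cantilever built in at A.
Deflection at B on the released cantilever, summing each load's contribution:
  clockwise couple 148.25 at a = 1.05: M₀a(2L − a)/(2EI) = 735.5/EI
Tip deflection under a unit load at B: L³/(3EI) = 48.23/EI.
With EI = 72000 kN·m²: δ_0 = 0.010215 m and δ_{BB} = 0.00067 m/kN.
Compatibility — the spring shortens by R_B/k under the reaction it provides: δ_0 − R_B·δ_{BB} = R_B/k. With 1/k = 0.001429 m/kN, R_B = δ_0 / (δ_{BB} + 1/k) = 0.010215 / (0.00067 + 0.001429) = 4.868 kN.
Moment equilibrium about A: M_A = Σ(load moments about A) − R_B·L = 148.2 − 4.868×5.25 = 122.7 kN·m.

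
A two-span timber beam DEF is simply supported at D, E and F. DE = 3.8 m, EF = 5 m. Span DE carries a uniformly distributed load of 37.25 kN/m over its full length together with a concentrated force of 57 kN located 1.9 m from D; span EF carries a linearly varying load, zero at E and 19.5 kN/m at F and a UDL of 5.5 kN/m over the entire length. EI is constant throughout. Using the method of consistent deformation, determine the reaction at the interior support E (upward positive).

R_E = 162.9 kN

Release continuity at E by inserting a hinge; the redundant is the internal moment M_E. The primary structure is two simply-supported spans DE and EF.
Rotations at E on the released spans (each span's end-slope, ×1/EI):
  span DE: UDL 37.25: wL³/(24EI) = 85.17/EI
  span DE: point load 57 at a = 1.9: Pab(L + a)/(6LEI) = 51.44/EI
  span EF: triangular load, peak 19.5: 7w₀L³/(360EI) = 47.4/EI
  span EF: UDL 5.5: wL³/(24EI) = 28.65/EI
  relative rotation θ_0 = (136.6 + 76.04)/EI = 212.7/EI
A unit hogging moment at E produces rotation L₁/(3EI) + L₂/(3EI) = 2.933/EI.
Compatibility: M_E·(L₁+L₂)/(3EI) = θ_0, giving M_E = 72.49 kN·m (hogging).
Span DE, ΣM about D with M_E applied at E: R_E^{DE}·3.8 = 377.2 + 72.49, so R_E^{DE} = 118.4 kN and R_D = 198.6 − 118.4 = 80.2 kN.
Span EF, ΣM about F: R_E^{EF}·5 = 150 + 72.49, so R_E^{EF} = 44.5 kN and R_F = 76.25 − 44.5 = 31.75 kN.
R_E = 118.4 + 44.5 = 162.9 kN.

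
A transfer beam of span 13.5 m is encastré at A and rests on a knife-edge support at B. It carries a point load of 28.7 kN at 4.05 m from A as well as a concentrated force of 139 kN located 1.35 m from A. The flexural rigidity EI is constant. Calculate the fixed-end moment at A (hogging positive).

M_A = 229.6 kN·m

Choose R_B as the redundant. The primary structure is the cantilever fixed at A.
Free-end deflection of the primary structure under the applied loading (downward +):
  point load 28.7 at a = 4.05: Pa²(3L − a)/(6EI) = 2860/EI
  point load 139 at a = 1.35: Pa²(3L − a)/(6EI) = 1653/EI
  δ_0 = 4513/EI
Tip deflection under a unit load at B: L³/(3EI) = 820.1/EI.
The prop prevents deflection at B: R_B = δ_0/δ_{BB} = 4513/820.1 = 5.503 kN.
Moment equilibrium about A: M_A = Σ(load moments about A) − R_B·L = 303.9 − 5.503×13.5 = 229.6 kN·m.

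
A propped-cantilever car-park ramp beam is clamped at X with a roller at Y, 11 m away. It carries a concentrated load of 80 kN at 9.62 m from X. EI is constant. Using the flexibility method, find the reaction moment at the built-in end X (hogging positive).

Release the roller at Y. Primary structure: cantilever fixed at X.
Deflection at Y on the released cantilever, summing each load's contribution:
  point load 80 at a = 9.62: Pa²(3L − a)/(6EI) = 28849/EI
Tip deflection under a unit load at Y: L³/(3EI) = 443.7/EI.
The prop prevents deflection at Y: R_Y = δ_0/δ_{YY} = 28849/443.7 = 65.02 kN.
Moment equilibrium about X: M_X = Σ(load moments about X) − R_Y·L = 769.6 − 65.02×11 = 54.33 kN·m.

M_X = 54.33 kN·m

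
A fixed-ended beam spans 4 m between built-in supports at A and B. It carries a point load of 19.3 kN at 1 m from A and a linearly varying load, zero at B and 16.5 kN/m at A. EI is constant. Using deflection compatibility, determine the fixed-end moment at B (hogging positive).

Take the two fixed-end moments M_A, M_B as redundants; the released structure is the simple span AB.
On the primary (simply-supported) span, the end slopes from the loading are:
  at A: point load 19.3 at a = 1: Pab(L + b)/(6LEI) = 16.89/EI
  at B: point load 19.3 at a = 1: Pab(L + a)/(6LEI) = 12.06/EI
  at A: triangular load, peak 16.5: w₀L³/(45EI) = 23.47/EI
  at B: triangular load, peak 16.5: 7w₀L³/(360EI) = 20.53/EI
  θ_A0 = 40.35/EI,  θ_B0 = 32.6/EI
Flexibility coefficients: a unit moment at one end gives L/(3EI) there and L/(6EI) at the far end, so f₁₁ = f₂₂ = 1.333/EI and f₁₂ = f₂₁ = 0.6667/EI.
Compatibility — zero rotation at each built-in end:
  1.333 M_A + 0.6667 M_B = 40.35
  0.6667 M_A + 1.333 M_B = 32.6
Solving the pair gives M_A = 24.06 kN·m and M_B = 12.42 kN·m (hogging).

M_B = 12.42 kN·m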